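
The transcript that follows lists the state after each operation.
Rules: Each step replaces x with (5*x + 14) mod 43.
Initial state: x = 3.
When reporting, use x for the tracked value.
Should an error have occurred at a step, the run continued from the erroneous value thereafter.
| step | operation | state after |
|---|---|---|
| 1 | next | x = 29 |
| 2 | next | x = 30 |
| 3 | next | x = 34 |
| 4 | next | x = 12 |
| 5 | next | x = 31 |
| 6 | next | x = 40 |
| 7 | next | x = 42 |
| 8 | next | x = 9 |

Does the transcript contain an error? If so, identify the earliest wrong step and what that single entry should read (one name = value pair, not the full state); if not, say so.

1. x = (5*3 + 14) mod 43 = 29 (in agreement)
2. x = (5*29 + 14) mod 43 = 30 (checks out)
3. x = (5*30 + 14) mod 43 = 35 (the transcript has a different value)
The audit stops at step 3: the recorded entry is wrong and should be x = 35.

step 3, x = 35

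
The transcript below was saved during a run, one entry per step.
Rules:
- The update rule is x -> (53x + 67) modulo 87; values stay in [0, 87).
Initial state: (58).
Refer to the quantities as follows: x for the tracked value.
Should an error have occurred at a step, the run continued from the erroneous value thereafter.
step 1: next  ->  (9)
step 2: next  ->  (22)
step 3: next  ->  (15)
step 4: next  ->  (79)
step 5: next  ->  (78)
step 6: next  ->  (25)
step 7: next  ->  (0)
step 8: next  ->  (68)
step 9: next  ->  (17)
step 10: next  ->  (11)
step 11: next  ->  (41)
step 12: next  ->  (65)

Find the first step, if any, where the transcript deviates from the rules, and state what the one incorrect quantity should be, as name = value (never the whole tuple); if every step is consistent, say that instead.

Step 1: x = (53*58 + 67) mod 87 = 9 — exactly as logged.
Step 2: x = (53*9 + 67) mod 87 = 22 — matches.
Step 3: x = (53*22 + 67) mod 87 = 15 — confirmed correct.
Step 4: x = (53*15 + 67) mod 87 = 79 — no discrepancy.
Step 5: x = (53*79 + 67) mod 87 = 78 — no discrepancy.
Step 6: x = (53*78 + 67) mod 87 = 25 — same as recorded.
Step 7: x = (53*25 + 67) mod 87 = 0 — verified.
Step 8: x = (53*0 + 67) mod 87 = 67 — not what was recorded.
The audit stops at step 8: the recorded entry is wrong and should be x = 67.

step 8, x = 67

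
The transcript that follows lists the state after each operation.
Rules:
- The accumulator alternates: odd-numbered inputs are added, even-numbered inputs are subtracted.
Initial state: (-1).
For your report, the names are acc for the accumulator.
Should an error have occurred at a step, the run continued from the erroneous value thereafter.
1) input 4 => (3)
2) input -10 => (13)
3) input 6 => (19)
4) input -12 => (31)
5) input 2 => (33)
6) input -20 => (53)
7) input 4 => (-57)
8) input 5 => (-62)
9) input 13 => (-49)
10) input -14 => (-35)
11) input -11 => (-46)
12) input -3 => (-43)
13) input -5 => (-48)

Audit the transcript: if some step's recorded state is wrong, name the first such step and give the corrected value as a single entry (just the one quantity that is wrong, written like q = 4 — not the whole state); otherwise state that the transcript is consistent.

Recomputing the run from the initial state:
step 1: acc = 3
step 2: acc = 13
step 3: acc = 19
step 4: acc = 31
step 5: acc = 33
step 6: acc = 53
step 7: acc = 57
step 8: acc = 52
step 9: acc = 65
step 10: acc = 79
step 11: acc = 68
step 12: acc = 71
step 13: acc = 66
The first disagreement with the transcript is at step 7, where the value should be acc = 57.

step 7, acc = 57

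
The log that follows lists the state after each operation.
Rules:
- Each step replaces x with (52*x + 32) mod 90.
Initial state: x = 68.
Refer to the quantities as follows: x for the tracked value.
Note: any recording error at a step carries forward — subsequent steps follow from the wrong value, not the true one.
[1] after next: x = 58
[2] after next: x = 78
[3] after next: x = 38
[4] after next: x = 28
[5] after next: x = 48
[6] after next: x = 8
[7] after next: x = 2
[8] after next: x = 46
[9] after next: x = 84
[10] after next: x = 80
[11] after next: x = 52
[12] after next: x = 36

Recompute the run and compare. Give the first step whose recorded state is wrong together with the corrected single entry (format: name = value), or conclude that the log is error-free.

step 7, x = 88

step 1: x = (52*68 + 32) mod 90 = 58 -> checks out
step 2: x = (52*58 + 32) mod 90 = 78 -> checks out
step 3: x = (52*78 + 32) mod 90 = 38 -> no discrepancy
step 4: x = (52*38 + 32) mod 90 = 28 -> same as recorded
step 5: x = (52*28 + 32) mod 90 = 48 -> checks out
step 6: x = (52*48 + 32) mod 90 = 8 -> same as recorded
step 7: x = (52*8 + 32) mod 90 = 88 -> the log has a different value
The audit stops at step 7: the recorded entry is wrong and should be x = 88.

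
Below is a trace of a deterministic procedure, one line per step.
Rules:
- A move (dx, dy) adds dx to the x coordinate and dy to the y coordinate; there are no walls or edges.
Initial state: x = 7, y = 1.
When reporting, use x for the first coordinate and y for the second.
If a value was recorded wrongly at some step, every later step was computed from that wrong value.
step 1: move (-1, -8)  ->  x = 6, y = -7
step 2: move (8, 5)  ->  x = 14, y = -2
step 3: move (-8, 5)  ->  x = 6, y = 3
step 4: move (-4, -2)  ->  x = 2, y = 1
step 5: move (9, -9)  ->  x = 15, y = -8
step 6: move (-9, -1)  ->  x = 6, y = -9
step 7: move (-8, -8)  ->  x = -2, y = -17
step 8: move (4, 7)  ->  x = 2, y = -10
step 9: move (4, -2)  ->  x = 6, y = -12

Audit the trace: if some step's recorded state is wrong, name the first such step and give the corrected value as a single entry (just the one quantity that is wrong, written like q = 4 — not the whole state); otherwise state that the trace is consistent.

step 5, x = 11

step 1: x = 7 + (-1) = 6, y = 1 + (-8) = -7 -> in agreement
step 2: x = 6 + (8) = 14, y = -7 + (5) = -2 -> in agreement
step 3: x = 14 + (-8) = 6, y = -2 + (5) = 3 -> checks out
step 4: x = 6 + (-4) = 2, y = 3 + (-2) = 1 -> checks out
step 5: x = 2 + (9) = 11, y = 1 + (-9) = -8 -> the trace has a different value
Conclusion: step 5 carries the first error; the entry should be x = 11.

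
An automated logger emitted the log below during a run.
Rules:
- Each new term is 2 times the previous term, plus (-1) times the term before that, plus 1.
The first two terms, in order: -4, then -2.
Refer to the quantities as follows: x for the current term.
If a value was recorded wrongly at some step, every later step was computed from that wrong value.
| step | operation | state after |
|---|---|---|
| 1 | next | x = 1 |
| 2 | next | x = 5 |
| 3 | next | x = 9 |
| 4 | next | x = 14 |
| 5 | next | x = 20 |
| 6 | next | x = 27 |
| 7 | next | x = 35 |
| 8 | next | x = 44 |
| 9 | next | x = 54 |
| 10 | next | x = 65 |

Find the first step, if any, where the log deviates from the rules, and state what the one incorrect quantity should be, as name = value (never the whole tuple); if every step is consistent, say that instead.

step 3, x = 10

Step 1: x = 2*(-2) + (-1)*(-4) + (1) = 1 — confirmed correct.
Step 2: x = 2*(1) + (-1)*(-2) + (1) = 5 — confirmed correct.
Step 3: x = 2*(5) + (-1)*(1) + (1) = 10 — the log has a different value.
So the first discrepancy is step 3, where the right value is x = 10.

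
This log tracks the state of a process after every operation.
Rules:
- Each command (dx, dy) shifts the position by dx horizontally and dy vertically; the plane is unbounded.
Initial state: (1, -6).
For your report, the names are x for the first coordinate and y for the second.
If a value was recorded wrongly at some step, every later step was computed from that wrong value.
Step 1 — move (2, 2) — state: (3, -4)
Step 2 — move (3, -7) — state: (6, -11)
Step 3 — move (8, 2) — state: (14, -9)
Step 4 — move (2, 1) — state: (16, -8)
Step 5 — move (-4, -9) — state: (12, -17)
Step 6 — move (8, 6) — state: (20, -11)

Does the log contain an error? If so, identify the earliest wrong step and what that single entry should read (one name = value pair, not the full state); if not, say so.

1. x = 1 + (2) = 3, y = -6 + (2) = -4 (no discrepancy)
2. x = 3 + (3) = 6, y = -4 + (-7) = -11 (confirmed correct)
3. x = 6 + (8) = 14, y = -11 + (2) = -9 (same as recorded)
4. x = 14 + (2) = 16, y = -9 + (1) = -8 (verified)
5. x = 16 + (-4) = 12, y = -8 + (-9) = -17 (in agreement)
6. x = 12 + (8) = 20, y = -17 + (6) = -11 (exactly as logged)
All entries verified; no error found.

no error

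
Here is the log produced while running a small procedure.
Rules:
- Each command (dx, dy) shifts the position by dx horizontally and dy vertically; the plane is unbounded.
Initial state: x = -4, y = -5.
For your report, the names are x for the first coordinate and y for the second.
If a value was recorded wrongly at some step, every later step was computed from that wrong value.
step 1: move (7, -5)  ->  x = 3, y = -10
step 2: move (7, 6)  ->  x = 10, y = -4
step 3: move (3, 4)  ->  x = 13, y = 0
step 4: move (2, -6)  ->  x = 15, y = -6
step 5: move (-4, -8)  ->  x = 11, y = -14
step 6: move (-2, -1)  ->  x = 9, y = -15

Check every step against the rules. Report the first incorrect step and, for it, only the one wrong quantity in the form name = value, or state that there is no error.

step 1: x = -4 + (7) = 3, y = -5 + (-5) = -10 -> exactly as logged
step 2: x = 3 + (7) = 10, y = -10 + (6) = -4 -> exactly as logged
step 3: x = 10 + (3) = 13, y = -4 + (4) = 0 -> exactly as logged
step 4: x = 13 + (2) = 15, y = 0 + (-6) = -6 -> matches
step 5: x = 15 + (-4) = 11, y = -6 + (-8) = -14 -> consistent with the log
step 6: x = 11 + (-2) = 9, y = -14 + (-1) = -15 -> confirmed correct
All entries verified; no error found.

no error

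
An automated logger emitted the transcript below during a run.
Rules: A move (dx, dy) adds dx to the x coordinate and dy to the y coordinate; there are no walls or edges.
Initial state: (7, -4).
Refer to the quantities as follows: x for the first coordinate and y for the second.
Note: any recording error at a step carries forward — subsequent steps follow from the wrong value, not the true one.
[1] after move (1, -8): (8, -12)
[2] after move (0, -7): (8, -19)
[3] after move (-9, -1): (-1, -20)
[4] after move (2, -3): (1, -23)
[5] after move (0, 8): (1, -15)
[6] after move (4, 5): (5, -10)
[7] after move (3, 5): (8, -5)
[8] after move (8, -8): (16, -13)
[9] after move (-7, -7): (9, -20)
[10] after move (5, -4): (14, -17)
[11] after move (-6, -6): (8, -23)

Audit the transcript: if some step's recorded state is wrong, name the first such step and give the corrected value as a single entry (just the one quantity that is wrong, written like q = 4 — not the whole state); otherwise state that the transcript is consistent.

step 10, y = -24

step 1: x = 7 + (1) = 8, y = -4 + (-8) = -12 -> confirmed correct
step 2: x = 8 + (0) = 8, y = -12 + (-7) = -19 -> no discrepancy
step 3: x = 8 + (-9) = -1, y = -19 + (-1) = -20 -> same as recorded
step 4: x = -1 + (2) = 1, y = -20 + (-3) = -23 -> confirmed correct
step 5: x = 1 + (0) = 1, y = -23 + (8) = -15 -> in agreement
step 6: x = 1 + (4) = 5, y = -15 + (5) = -10 -> exactly as logged
step 7: x = 5 + (3) = 8, y = -10 + (5) = -5 -> checks out
step 8: x = 8 + (8) = 16, y = -5 + (-8) = -13 -> consistent with the transcript
step 9: x = 16 + (-7) = 9, y = -13 + (-7) = -20 -> verified
step 10: x = 9 + (5) = 14, y = -20 + (-4) = -24 -> the transcript disagrees here
Conclusion: step 10 carries the first error; the entry should be y = -24.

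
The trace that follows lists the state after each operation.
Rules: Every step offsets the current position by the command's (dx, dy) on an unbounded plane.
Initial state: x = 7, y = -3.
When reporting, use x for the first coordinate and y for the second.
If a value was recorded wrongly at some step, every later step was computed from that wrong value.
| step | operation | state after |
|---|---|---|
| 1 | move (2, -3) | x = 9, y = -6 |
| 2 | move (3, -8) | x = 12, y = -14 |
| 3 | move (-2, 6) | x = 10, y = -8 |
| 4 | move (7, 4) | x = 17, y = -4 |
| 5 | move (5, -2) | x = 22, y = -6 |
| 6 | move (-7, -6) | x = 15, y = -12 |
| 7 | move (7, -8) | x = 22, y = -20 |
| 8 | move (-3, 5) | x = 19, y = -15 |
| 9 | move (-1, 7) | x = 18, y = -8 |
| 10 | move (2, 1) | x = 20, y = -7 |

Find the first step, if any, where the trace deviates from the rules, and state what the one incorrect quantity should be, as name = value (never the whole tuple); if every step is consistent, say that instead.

1. x = 7 + (2) = 9, y = -3 + (-3) = -6 (checks out)
2. x = 9 + (3) = 12, y = -6 + (-8) = -14 (consistent with the trace)
3. x = 12 + (-2) = 10, y = -14 + (6) = -8 (verified)
4. x = 10 + (7) = 17, y = -8 + (4) = -4 (matches)
5. x = 17 + (5) = 22, y = -4 + (-2) = -6 (confirmed correct)
6. x = 22 + (-7) = 15, y = -6 + (-6) = -12 (confirmed correct)
7. x = 15 + (7) = 22, y = -12 + (-8) = -20 (matches)
8. x = 22 + (-3) = 19, y = -20 + (5) = -15 (same as recorded)
9. x = 19 + (-1) = 18, y = -15 + (7) = -8 (verified)
10. x = 18 + (2) = 20, y = -8 + (1) = -7 (checks out)
The recomputation confirms every line.

no error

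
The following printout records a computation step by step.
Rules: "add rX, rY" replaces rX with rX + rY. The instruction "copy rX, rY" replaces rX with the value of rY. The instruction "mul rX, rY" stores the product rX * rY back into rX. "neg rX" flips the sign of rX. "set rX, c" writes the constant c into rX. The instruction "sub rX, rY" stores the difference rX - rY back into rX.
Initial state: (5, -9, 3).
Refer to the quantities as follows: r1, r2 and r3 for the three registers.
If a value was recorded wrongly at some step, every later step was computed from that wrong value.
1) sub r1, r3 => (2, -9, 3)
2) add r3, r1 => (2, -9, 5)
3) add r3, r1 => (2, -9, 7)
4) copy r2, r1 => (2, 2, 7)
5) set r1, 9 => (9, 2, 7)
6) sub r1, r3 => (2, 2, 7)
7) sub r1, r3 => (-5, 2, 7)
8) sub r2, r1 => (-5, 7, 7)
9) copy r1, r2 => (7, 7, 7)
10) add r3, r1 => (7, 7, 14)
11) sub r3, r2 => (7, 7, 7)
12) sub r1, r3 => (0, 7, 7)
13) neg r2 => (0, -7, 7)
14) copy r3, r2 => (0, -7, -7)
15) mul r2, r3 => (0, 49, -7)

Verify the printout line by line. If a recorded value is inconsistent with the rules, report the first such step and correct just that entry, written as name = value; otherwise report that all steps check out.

Recomputing the run from the initial state:
step 1: r1 = 2, r2 = -9, r3 = 3
step 2: r1 = 2, r2 = -9, r3 = 5
step 3: r1 = 2, r2 = -9, r3 = 7
step 4: r1 = 2, r2 = 2, r3 = 7
step 5: r1 = 9, r2 = 2, r3 = 7
step 6: r1 = 2, r2 = 2, r3 = 7
step 7: r1 = -5, r2 = 2, r3 = 7
step 8: r1 = -5, r2 = 7, r3 = 7
step 9: r1 = 7, r2 = 7, r3 = 7
step 10: r1 = 7, r2 = 7, r3 = 14
step 11: r1 = 7, r2 = 7, r3 = 7
step 12: r1 = 0, r2 = 7, r3 = 7
step 13: r1 = 0, r2 = -7, r3 = 7
step 14: r1 = 0, r2 = -7, r3 = -7
step 15: r1 = 0, r2 = 49, r3 = -7
This matches the printout at every step.

no error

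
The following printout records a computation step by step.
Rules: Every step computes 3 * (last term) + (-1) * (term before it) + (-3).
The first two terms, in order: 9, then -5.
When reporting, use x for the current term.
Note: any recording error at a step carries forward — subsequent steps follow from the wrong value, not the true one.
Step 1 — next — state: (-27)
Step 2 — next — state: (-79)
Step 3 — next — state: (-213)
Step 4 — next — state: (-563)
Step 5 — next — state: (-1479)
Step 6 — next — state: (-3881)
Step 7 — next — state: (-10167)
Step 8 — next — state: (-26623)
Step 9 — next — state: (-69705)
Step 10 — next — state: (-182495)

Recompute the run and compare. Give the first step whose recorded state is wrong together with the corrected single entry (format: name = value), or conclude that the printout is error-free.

Recomputing the run from the initial state:
step 1: x = -27
step 2: x = -79
step 3: x = -213
step 4: x = -563
step 5: x = -1479
step 6: x = -3877
step 7: x = -10155
step 8: x = -26591
step 9: x = -69621
step 10: x = -182275
The first disagreement with the printout is at step 6, where the value should be x = -3877.

step 6, x = -3877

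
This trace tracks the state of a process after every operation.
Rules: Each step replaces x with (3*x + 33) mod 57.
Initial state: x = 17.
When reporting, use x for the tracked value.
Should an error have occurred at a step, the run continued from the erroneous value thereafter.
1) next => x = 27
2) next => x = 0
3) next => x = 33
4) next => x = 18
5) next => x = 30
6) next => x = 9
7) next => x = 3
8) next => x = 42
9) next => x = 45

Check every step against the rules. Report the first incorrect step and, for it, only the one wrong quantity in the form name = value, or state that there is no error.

no error

Recomputing the run from the initial state:
step 1: x = 27
step 2: x = 0
step 3: x = 33
step 4: x = 18
step 5: x = 30
step 6: x = 9
step 7: x = 3
step 8: x = 42
step 9: x = 45
This matches the trace at every step.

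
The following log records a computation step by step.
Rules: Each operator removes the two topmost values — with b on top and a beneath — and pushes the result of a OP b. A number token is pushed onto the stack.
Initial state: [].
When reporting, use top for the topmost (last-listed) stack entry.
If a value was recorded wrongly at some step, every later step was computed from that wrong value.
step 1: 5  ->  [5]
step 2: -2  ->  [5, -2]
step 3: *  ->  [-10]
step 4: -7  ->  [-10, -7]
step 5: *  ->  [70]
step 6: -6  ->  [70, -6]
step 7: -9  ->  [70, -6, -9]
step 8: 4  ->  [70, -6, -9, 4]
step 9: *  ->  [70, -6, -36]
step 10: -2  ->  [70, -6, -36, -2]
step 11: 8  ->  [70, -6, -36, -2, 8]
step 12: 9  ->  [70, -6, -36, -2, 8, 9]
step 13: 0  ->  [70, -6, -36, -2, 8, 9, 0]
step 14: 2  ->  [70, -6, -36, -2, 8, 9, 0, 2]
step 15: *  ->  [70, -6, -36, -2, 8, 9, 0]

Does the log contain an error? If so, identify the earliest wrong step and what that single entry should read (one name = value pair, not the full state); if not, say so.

no error

step 1: push 5: top = 5 -> same as recorded
step 2: push -2: top = -2 -> same as recorded
step 3: 5 * -2 = -10 -> matches
step 4: push -7: top = -7 -> in agreement
step 5: -10 * -7 = 70 -> matches
step 6: push -6: top = -6 -> checks out
step 7: push -9: top = -9 -> consistent with the log
step 8: push 4: top = 4 -> in agreement
step 9: -9 * 4 = -36 -> confirmed correct
step 10: push -2: top = -2 -> same as recorded
step 11: push 8: top = 8 -> exactly as logged
step 12: push 9: top = 9 -> same as recorded
step 13: push 0: top = 0 -> exactly as logged
step 14: push 2: top = 2 -> exactly as logged
step 15: 0 * 2 = 0 -> exactly as logged
The whole run recomputes cleanly — no discrepancies.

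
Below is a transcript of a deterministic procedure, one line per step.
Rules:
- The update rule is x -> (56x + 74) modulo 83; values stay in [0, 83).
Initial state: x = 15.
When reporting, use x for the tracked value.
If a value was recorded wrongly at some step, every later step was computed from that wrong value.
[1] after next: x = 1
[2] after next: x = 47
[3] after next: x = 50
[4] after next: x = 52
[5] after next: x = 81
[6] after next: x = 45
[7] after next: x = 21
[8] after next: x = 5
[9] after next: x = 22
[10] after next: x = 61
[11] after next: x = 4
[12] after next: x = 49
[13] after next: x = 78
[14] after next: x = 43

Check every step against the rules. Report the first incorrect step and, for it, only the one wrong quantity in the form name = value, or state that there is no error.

Recomputing the run from the initial state:
step 1: x = 1
step 2: x = 47
step 3: x = 50
step 4: x = 52
step 5: x = 81
step 6: x = 45
step 7: x = 21
step 8: x = 5
step 9: x = 22
step 10: x = 61
step 11: x = 4
step 12: x = 49
step 13: x = 79
step 14: x = 16
The first disagreement with the transcript is at step 13, where the value should be x = 79.

step 13, x = 79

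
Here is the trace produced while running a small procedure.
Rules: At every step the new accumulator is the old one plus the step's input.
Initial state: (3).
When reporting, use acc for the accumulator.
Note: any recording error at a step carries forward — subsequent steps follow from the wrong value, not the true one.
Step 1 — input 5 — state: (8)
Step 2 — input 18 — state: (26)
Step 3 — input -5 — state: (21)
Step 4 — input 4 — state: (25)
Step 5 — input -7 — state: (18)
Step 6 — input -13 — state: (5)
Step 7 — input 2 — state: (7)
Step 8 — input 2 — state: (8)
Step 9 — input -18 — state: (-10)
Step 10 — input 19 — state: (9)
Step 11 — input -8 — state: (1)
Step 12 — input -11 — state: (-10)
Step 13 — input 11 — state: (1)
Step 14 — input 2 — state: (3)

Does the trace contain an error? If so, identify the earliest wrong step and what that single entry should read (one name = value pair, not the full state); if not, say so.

1. acc = 3 + 5 = 8 (no discrepancy)
2. acc = 8 + 18 = 26 (verified)
3. acc = 26 + -5 = 21 (confirmed correct)
4. acc = 21 + 4 = 25 (exactly as logged)
5. acc = 25 + -7 = 18 (exactly as logged)
6. acc = 18 + -13 = 5 (exactly as logged)
7. acc = 5 + 2 = 7 (in agreement)
8. acc = 7 + 2 = 9 (a discrepancy with the trace)
Step 8 is the first one off; corrected, acc = 9.

step 8, acc = 9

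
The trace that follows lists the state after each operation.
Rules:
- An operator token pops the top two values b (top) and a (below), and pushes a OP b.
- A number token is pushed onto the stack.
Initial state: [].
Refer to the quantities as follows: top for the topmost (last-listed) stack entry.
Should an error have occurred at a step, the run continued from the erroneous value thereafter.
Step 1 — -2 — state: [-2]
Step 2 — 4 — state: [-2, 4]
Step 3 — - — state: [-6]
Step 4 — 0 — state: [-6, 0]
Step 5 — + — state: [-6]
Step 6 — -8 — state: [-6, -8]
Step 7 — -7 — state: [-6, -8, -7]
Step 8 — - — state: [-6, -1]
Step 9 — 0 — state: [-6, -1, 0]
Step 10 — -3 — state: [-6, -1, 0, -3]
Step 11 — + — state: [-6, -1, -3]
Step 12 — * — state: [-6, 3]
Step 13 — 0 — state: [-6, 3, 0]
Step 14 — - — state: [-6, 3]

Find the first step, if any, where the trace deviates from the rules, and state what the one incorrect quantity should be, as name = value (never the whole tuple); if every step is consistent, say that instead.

no error

1. push -2: top = -2 (in agreement)
2. push 4: top = 4 (consistent with the trace)
3. -2 - 4 = -6 (matches)
4. push 0: top = 0 (consistent with the trace)
5. -6 + 0 = -6 (verified)
6. push -8: top = -8 (exactly as logged)
7. push -7: top = -7 (matches)
8. -8 - -7 = -1 (no discrepancy)
9. push 0: top = 0 (no discrepancy)
10. push -3: top = -3 (same as recorded)
11. 0 + -3 = -3 (verified)
12. -1 * -3 = 3 (confirmed correct)
13. push 0: top = 0 (checks out)
14. 3 - 0 = 3 (same as recorded)
All steps check out; nothing to correct.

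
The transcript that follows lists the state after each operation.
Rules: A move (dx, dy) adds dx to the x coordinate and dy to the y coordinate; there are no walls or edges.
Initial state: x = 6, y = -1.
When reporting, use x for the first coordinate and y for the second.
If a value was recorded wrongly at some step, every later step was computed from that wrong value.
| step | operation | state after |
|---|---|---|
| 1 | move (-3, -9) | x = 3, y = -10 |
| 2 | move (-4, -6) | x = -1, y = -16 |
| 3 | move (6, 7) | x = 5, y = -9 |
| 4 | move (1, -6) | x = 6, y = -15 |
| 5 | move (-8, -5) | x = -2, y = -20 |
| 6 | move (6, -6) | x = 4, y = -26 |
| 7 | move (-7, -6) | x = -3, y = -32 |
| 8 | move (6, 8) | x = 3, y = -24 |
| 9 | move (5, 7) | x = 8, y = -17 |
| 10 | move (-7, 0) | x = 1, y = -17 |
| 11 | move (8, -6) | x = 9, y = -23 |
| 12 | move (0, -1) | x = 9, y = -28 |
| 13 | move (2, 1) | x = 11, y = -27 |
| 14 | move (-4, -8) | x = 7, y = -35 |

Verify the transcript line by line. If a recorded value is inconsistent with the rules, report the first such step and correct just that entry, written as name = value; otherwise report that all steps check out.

step 12, y = -24

Step 1: x = 6 + (-3) = 3, y = -1 + (-9) = -10 — matches.
Step 2: x = 3 + (-4) = -1, y = -10 + (-6) = -16 — confirmed correct.
Step 3: x = -1 + (6) = 5, y = -16 + (7) = -9 — agrees with the transcript.
Step 4: x = 5 + (1) = 6, y = -9 + (-6) = -15 — verified.
Step 5: x = 6 + (-8) = -2, y = -15 + (-5) = -20 — confirmed correct.
Step 6: x = -2 + (6) = 4, y = -20 + (-6) = -26 — consistent with the transcript.
Step 7: x = 4 + (-7) = -3, y = -26 + (-6) = -32 — exactly as logged.
Step 8: x = -3 + (6) = 3, y = -32 + (8) = -24 — no discrepancy.
Step 9: x = 3 + (5) = 8, y = -24 + (7) = -17 — exactly as logged.
Step 10: x = 8 + (-7) = 1, y = -17 + (0) = -17 — checks out.
Step 11: x = 1 + (8) = 9, y = -17 + (-6) = -23 — verified.
Step 12: x = 9 + (0) = 9, y = -23 + (-1) = -24 — a discrepancy with the transcript.
Conclusion: step 12 carries the first error; the entry should be y = -24.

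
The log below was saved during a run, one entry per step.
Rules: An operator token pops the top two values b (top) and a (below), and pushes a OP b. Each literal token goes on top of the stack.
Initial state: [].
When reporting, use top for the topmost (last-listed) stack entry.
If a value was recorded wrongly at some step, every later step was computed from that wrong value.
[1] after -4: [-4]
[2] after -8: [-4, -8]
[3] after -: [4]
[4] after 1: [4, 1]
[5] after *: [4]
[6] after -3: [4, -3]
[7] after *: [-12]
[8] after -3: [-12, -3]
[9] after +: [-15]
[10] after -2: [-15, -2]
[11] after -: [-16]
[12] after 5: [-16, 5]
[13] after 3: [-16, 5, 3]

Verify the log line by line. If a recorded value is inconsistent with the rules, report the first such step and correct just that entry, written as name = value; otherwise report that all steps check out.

Recomputing the run from the initial state:
step 1: [-4]
step 2: [-4, -8]
step 3: [4]
step 4: [4, 1]
step 5: [4]
step 6: [4, -3]
step 7: [-12]
step 8: [-12, -3]
step 9: [-15]
step 10: [-15, -2]
step 11: [-13]
step 12: [-13, 5]
step 13: [-13, 5, 3]
The first disagreement with the log is at step 11, where the value should be top = -13.

step 11, top = -13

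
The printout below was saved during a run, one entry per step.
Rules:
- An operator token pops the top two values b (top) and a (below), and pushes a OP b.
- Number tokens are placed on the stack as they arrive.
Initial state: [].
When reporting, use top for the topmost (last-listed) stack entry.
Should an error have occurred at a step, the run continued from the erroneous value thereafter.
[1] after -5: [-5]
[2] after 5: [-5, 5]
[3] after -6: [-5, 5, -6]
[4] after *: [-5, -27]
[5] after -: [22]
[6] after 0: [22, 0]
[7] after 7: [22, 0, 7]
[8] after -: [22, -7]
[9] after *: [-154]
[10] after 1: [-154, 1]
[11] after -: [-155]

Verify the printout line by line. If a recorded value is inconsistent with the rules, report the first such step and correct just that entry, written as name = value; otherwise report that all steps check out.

step 4, top = -30

Recomputing the run from the initial state:
step 1: [-5]
step 2: [-5, 5]
step 3: [-5, 5, -6]
step 4: [-5, -30]
step 5: [25]
step 6: [25, 0]
step 7: [25, 0, 7]
step 8: [25, -7]
step 9: [-175]
step 10: [-175, 1]
step 11: [-176]
The first disagreement with the printout is at step 4, where the value should be top = -30.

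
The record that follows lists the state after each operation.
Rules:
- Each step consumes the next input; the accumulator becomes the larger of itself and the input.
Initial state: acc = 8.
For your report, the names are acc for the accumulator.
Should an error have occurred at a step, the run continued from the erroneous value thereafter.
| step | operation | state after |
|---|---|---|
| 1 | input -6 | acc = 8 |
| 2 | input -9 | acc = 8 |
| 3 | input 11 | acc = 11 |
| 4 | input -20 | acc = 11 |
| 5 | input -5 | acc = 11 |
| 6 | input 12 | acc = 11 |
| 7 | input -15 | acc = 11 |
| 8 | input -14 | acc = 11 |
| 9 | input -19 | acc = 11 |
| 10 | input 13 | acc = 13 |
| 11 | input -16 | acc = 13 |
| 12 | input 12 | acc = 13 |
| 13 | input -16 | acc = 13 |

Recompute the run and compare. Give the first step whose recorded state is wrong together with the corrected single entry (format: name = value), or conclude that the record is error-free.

Step 1: acc = max(8, -6) = 8 — same as recorded.
Step 2: acc = max(8, -9) = 8 — confirmed correct.
Step 3: acc = max(8, 11) = 11 — agrees with the record.
Step 4: acc = max(11, -20) = 11 — agrees with the record.
Step 5: acc = max(11, -5) = 11 — matches.
Step 6: acc = max(11, 12) = 12 — the record has a different value.
First incorrect step: 6; the correct value is acc = 12.

step 6, acc = 12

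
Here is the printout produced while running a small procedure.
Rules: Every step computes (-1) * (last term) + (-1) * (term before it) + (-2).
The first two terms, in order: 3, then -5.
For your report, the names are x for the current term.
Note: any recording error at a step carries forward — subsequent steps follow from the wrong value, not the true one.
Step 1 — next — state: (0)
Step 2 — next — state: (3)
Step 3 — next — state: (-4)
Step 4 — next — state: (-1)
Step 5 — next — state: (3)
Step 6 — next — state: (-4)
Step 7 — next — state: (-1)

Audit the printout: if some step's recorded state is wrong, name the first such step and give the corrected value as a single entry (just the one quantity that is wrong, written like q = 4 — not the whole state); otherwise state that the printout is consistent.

Recomputing the run from the initial state:
step 1: x = 0
step 2: x = 3
step 3: x = -5
step 4: x = 0
step 5: x = 3
step 6: x = -5
step 7: x = 0
The first disagreement with the printout is at step 3, where the value should be x = -5.

step 3, x = -5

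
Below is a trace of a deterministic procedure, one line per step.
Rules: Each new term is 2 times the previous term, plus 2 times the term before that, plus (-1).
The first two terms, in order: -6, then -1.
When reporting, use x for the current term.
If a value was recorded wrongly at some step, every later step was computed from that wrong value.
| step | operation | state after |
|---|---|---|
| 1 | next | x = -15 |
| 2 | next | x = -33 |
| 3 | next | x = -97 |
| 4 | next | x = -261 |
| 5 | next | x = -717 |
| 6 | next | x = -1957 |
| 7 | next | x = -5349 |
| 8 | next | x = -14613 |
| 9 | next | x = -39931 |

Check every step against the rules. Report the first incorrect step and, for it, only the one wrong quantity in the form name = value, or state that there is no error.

step 9, x = -39925

Recomputing the run from the initial state:
step 1: x = -15
step 2: x = -33
step 3: x = -97
step 4: x = -261
step 5: x = -717
step 6: x = -1957
step 7: x = -5349
step 8: x = -14613
step 9: x = -39925
The first disagreement with the trace is at step 9, where the value should be x = -39925.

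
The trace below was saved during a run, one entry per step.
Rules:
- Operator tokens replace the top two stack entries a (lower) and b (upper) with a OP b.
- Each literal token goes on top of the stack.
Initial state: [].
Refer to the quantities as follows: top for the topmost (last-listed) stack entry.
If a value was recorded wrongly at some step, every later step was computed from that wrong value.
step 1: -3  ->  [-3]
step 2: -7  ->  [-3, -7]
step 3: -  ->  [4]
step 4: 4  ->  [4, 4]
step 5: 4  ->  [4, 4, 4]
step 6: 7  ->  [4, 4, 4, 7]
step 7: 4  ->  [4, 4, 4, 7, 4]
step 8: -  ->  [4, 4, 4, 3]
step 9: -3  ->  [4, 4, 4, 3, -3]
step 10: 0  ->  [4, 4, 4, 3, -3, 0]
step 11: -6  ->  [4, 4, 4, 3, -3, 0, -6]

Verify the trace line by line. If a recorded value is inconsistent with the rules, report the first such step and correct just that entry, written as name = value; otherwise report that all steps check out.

1. push -3: top = -3 (in agreement)
2. push -7: top = -7 (same as recorded)
3. -3 - -7 = 4 (in agreement)
4. push 4: top = 4 (consistent with the trace)
5. push 4: top = 4 (consistent with the trace)
6. push 7: top = 7 (confirmed correct)
7. push 4: top = 4 (verified)
8. 7 - 4 = 3 (confirmed correct)
9. push -3: top = -3 (no discrepancy)
10. push 0: top = 0 (checks out)
11. push -6: top = -6 (in agreement)
All steps check out; nothing to correct.

no error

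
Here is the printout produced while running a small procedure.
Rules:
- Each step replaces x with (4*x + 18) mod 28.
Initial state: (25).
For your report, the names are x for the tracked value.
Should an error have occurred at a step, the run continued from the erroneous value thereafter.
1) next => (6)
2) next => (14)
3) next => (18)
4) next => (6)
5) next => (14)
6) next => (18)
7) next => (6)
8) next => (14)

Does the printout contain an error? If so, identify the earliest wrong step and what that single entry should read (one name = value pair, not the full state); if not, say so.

no error

1. x = (4*25 + 18) mod 28 = 6 (matches)
2. x = (4*6 + 18) mod 28 = 14 (no discrepancy)
3. x = (4*14 + 18) mod 28 = 18 (agrees with the printout)
4. x = (4*18 + 18) mod 28 = 6 (matches)
5. x = (4*6 + 18) mod 28 = 14 (same as recorded)
6. x = (4*14 + 18) mod 28 = 18 (exactly as logged)
7. x = (4*18 + 18) mod 28 = 6 (matches)
8. x = (4*6 + 18) mod 28 = 14 (verified)
Every step is consistent.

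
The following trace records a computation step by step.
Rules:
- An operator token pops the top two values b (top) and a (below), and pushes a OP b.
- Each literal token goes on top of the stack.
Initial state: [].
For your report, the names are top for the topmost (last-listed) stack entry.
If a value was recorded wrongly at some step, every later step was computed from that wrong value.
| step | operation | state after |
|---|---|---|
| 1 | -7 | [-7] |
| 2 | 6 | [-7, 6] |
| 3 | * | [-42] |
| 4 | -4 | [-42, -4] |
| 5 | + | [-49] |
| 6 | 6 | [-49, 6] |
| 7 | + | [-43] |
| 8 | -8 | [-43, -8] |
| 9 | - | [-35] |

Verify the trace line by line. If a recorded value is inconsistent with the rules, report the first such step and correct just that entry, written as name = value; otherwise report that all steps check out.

step 5, top = -46

Recomputing the run from the initial state:
step 1: [-7]
step 2: [-7, 6]
step 3: [-42]
step 4: [-42, -4]
step 5: [-46]
step 6: [-46, 6]
step 7: [-40]
step 8: [-40, -8]
step 9: [-32]
The first disagreement with the trace is at step 5, where the value should be top = -46.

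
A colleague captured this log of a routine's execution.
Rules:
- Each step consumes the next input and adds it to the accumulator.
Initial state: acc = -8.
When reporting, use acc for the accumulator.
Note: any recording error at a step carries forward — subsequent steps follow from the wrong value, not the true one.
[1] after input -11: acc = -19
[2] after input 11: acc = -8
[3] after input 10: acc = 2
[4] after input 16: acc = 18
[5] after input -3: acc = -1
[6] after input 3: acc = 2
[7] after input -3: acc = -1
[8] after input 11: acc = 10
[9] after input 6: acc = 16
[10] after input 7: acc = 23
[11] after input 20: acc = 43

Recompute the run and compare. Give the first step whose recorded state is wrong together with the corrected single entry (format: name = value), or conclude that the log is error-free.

step 1: acc = -8 + -11 = -19 -> in agreement
step 2: acc = -19 + 11 = -8 -> agrees with the log
step 3: acc = -8 + 10 = 2 -> confirmed correct
step 4: acc = 2 + 16 = 18 -> checks out
step 5: acc = 18 + -3 = 15 -> the entry is off here
The earliest wrong entry is at step 5: it should read acc = 15.

step 5, acc = 15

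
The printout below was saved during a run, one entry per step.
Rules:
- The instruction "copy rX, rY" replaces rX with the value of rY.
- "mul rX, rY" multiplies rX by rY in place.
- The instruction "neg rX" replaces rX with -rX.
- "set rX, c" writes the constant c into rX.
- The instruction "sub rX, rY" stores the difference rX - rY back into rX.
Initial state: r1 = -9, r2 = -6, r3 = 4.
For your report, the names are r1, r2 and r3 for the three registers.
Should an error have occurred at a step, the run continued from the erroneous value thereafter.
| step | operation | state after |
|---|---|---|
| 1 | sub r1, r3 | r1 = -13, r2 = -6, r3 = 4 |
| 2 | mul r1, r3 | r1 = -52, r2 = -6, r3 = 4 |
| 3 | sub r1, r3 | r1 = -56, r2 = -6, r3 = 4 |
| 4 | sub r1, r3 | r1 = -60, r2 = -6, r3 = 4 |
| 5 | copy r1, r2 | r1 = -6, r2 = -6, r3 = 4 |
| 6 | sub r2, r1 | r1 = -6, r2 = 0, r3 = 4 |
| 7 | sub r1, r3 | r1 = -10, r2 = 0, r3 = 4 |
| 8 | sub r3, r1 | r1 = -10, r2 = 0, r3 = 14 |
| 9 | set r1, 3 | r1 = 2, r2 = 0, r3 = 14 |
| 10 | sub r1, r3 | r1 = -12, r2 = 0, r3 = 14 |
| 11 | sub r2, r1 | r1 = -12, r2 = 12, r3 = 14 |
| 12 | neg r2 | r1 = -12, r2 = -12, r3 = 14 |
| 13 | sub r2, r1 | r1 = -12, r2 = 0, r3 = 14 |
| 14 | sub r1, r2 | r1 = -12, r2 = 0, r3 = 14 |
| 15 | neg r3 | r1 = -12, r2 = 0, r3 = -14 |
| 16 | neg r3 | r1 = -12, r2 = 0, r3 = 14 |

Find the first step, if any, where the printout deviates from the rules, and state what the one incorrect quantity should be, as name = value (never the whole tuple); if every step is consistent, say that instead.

step 9, r1 = 3

Recomputing the run from the initial state:
step 1: r1 = -13, r2 = -6, r3 = 4
step 2: r1 = -52, r2 = -6, r3 = 4
step 3: r1 = -56, r2 = -6, r3 = 4
step 4: r1 = -60, r2 = -6, r3 = 4
step 5: r1 = -6, r2 = -6, r3 = 4
step 6: r1 = -6, r2 = 0, r3 = 4
step 7: r1 = -10, r2 = 0, r3 = 4
step 8: r1 = -10, r2 = 0, r3 = 14
step 9: r1 = 3, r2 = 0, r3 = 14
step 10: r1 = -11, r2 = 0, r3 = 14
step 11: r1 = -11, r2 = 11, r3 = 14
step 12: r1 = -11, r2 = -11, r3 = 14
step 13: r1 = -11, r2 = 0, r3 = 14
step 14: r1 = -11, r2 = 0, r3 = 14
step 15: r1 = -11, r2 = 0, r3 = -14
step 16: r1 = -11, r2 = 0, r3 = 14
The first disagreement with the printout is at step 9, where the value should be r1 = 3.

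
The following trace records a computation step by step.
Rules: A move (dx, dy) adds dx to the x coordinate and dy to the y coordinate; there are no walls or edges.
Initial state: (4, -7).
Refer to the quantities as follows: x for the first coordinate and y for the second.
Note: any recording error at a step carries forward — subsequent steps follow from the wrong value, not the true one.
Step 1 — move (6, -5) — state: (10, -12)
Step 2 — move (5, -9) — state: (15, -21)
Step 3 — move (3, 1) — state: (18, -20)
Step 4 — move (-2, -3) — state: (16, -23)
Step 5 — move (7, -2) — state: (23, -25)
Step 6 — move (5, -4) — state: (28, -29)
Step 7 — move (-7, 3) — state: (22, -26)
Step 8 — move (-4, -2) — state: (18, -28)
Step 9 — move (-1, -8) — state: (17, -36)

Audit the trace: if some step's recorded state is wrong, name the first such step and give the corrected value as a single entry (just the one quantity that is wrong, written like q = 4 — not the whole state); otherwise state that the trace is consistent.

Step 1: x = 4 + (6) = 10, y = -7 + (-5) = -12 — in agreement.
Step 2: x = 10 + (5) = 15, y = -12 + (-9) = -21 — confirmed correct.
Step 3: x = 15 + (3) = 18, y = -21 + (1) = -20 — no discrepancy.
Step 4: x = 18 + (-2) = 16, y = -20 + (-3) = -23 — verified.
Step 5: x = 16 + (7) = 23, y = -23 + (-2) = -25 — agrees with the trace.
Step 6: x = 23 + (5) = 28, y = -25 + (-4) = -29 — agrees with the trace.
Step 7: x = 28 + (-7) = 21, y = -29 + (3) = -26 — the trace disagrees here.
Step 7 is the first one off; corrected, x = 21.

step 7, x = 21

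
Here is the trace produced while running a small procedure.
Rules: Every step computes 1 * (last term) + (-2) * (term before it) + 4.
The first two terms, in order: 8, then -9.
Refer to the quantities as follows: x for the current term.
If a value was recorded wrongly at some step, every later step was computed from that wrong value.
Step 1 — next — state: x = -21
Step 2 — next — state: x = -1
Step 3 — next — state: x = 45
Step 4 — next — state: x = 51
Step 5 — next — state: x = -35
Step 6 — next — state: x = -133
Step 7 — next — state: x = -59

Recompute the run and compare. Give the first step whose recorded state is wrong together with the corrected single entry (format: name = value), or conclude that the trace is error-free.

1. x = 1*(-9) + (-2)*(8) + (4) = -21 (exactly as logged)
2. x = 1*(-21) + (-2)*(-9) + (4) = 1 (a discrepancy with the trace)
The earliest wrong entry is at step 2: it should read x = 1.

step 2, x = 1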